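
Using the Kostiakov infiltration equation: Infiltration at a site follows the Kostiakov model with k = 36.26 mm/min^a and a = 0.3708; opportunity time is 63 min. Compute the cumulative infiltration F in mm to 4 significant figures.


Approach: apply the Kostiakov infiltration equation, F = k*t^a.
F = 36.26 * 63^0.3708 = 168.5 mm
Therefore the cumulative infiltration F = 168.5 mm.


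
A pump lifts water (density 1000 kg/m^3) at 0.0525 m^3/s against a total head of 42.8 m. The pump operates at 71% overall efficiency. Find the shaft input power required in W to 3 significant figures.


Approach: apply hydraulic power then efficiency conversion, P = rho*g*Q*H; P_in = P/eta.
Step 1 — hydraulic power (P = rho*g*Q*H):
  P = 1000 * 9.81 * 0.0525 * 42.8 = 22043 W
Step 2 — input power: P_in = P/eta = 22043 / 0.71 = 31000 W
Therefore the shaft input power required = 31000 W.


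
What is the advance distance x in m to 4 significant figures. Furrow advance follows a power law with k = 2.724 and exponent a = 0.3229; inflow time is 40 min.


Approach: apply the power-law advance function, x = k*t^a.
x = 2.724 * 40^0.3229 = 8.964 m
Therefore the advance distance x = 8.964 m.


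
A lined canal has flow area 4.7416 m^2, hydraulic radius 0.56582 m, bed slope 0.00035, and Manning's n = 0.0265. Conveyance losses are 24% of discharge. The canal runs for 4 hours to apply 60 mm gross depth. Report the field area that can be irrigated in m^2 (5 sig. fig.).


Approach: apply Manning's equation with a conveyance and depth budget, Q = (1/n)*A*R^(2/3)*S^(1/2); Q_field = Q*(1-loss); Area = Q_field*t/(d/1000).
Step 1 — canal discharge (Manning's equation):
  Q = (1/0.0265) * 4.7416 * 0.56582^(2/3) * 0.00035^(1/2) = 2.289981 m^3/s
Step 2 — delivered flow: Q_field = 2.289981*(1 - 24/100) = 1.740386 m^3/s
Step 3 — volume delivered: V = 1.740386 * 4*3600 = 25061.55 m^3
Step 4 — area served: A = V / (depth/1000) = 25061.55 / 0.06 = 417690 m^2
Therefore the field area that can be irrigated = 417690 m^2.


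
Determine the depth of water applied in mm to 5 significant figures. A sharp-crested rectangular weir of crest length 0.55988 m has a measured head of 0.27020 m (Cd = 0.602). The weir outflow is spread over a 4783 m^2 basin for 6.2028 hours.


Approach: apply the rectangular weir equation with a volume-to-depth conversion, Q = (2/3)*Cd*L*sqrt(2g)*H^1.5; d = Q*t/A * 1000.
Step 1 — weir discharge:
  Q = (2/3)*0.602*0.55988*sqrt(2*9.81)*0.27020^1.5 = 0.1397905 m^3/s
Step 2 — volume: V = 0.1397905 * 6.2028*3600 = 3121.533 m^3
Step 3 — depth: d = V/A * 1000 = 3121.533/4783 * 1000 = 652.63 mm
Therefore the depth of water applied = 652.63 mm.


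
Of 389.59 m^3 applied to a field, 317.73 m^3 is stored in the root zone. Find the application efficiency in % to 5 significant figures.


Approach: apply the application efficiency ratio, Ea = (stored/applied)*100.
Ea = (317.73/389.59)*100 = 81.555 %
Therefore the application efficiency = 81.555 %.


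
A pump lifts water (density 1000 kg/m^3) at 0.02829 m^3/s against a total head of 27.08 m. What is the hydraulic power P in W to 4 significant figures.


Approach: apply the hydraulic power relation, P = rho*g*Q*H.
P = 1000 * 9.81 * 0.02829 * 27.08 = 7515 W
Therefore the hydraulic power P = 7515 W.


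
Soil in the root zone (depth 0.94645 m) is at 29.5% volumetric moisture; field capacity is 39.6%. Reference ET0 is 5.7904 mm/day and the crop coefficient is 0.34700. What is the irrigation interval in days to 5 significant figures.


Approach: apply soil-water budget scheduling, SMD = (FC-theta)/100*depth*1000; ETc = ET0*Kc; interval = SMD/ETc.
Step 1 — soil moisture deficit:
  SMD = (39.6 - 29.5)/100 * 0.94645 * 1000 = 95.59145 mm
Step 2 — daily crop ET (ETc = ET0*Kc):
  ETc = 5.7904 * 0.34700 = 2.009269 mm/day
Step 3 — irrigation interval (SMD/ETc):
  interval = 95.59145 / 2.009269 = 47.575 days
Therefore the irrigation interval = 47.575 days.


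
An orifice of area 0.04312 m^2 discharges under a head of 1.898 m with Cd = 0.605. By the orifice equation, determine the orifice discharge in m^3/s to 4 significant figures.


Approach: apply the orifice equation, Q = Cd*A*sqrt(2*g*h).
Q = 0.605 * 0.04312 * sqrt(2*9.81*1.898) = 0.1592 m^3/s
Therefore the orifice discharge = 0.1592 m^3/s.


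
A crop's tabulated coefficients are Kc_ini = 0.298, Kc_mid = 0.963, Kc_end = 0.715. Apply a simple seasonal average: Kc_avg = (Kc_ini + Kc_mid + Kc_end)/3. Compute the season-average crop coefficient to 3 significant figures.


Kc_avg = (0.298 + 0.963 + 0.715)/3 = 0.659
Therefore the season-average crop coefficient = 0.659.


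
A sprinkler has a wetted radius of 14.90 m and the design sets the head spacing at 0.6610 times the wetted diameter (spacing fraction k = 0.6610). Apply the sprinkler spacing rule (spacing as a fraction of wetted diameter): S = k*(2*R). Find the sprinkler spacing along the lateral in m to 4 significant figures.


S = 0.6610 * (2 * 14.90) = 19.70 m
Therefore the sprinkler spacing along the lateral = 19.70 m.


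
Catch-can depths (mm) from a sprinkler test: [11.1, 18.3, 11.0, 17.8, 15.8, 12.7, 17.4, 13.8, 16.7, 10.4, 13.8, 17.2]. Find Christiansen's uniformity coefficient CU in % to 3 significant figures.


Approach: apply Christiansen's uniformity coefficient, CU = (1 - mean_abs_deviation/mean)*100.
mean = 14.667 mm
mean |d_i - mean| = 2.5333 mm
CU = (1 - 2.5333/14.667)*100 = 82.7 %
Therefore Christiansen's uniformity coefficient CU = 82.7 %.


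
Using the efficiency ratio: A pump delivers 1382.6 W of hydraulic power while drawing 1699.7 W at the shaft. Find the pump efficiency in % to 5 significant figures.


Approach: apply the efficiency ratio, eta = (P_out/P_in)*100.
eta = (1382.6 / 1699.7) * 100 = 81.344 %
Therefore the pump efficiency = 81.344 %.


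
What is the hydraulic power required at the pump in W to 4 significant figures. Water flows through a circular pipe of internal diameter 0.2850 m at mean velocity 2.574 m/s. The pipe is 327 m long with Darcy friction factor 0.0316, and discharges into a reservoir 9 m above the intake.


Approach: apply continuity + Darcy-Weisbach + hydraulic power, Q = A*v; hf = f*(L/D)*(v^2/(2g)); H = static + hf; P = rho*g*Q*H.
Step 1 — flow rate (continuity, Q = A*v):
  A = pi*(0.2850/2)^2 = 0.0637940 m^2
  Q = 0.0637940 * 2.574 = 0.164206 m^3/s
Step 2 — friction head loss (Darcy-Weisbach):
  hf = 0.0316 * (327/0.2850) * (2.574^2 / (2*9.81))
  hf = 12.2436 m
Step 3 — total head: H = 9 + 12.2436 = 21.2436 m
Step 4 — hydraulic power (P = rho*g*Q*H):
  P = 1000 * 9.81 * 0.164206 * 21.2436 = 34220 W
Therefore the hydraulic power required at the pump = 34220 W.


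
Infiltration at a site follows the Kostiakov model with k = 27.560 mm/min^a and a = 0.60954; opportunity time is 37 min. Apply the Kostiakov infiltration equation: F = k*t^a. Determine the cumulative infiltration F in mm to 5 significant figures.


F = 27.560 * 37^0.60954 = 248.98 mm
Therefore the cumulative infiltration F = 248.98 mm.


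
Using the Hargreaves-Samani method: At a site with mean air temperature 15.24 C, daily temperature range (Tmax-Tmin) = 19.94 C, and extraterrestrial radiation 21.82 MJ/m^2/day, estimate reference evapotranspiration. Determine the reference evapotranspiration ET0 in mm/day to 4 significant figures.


Approach: apply the Hargreaves-Samani method, ET0 = 0.0023*(Tmean+17.8)*sqrt(Tmax-Tmin)*0.408*Ra.
ET0 = 0.0023*(15.24+17.8)*sqrt(19.94)*0.408*21.82 = 3.021 mm/day
Therefore the reference evapotranspiration ET0 = 3.021 mm/day.


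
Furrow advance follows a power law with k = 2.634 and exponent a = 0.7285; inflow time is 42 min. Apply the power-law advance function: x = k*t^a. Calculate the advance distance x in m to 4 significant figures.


x = 2.634 * 42^0.7285 = 40.10 m
Therefore the advance distance x = 40.10 m.


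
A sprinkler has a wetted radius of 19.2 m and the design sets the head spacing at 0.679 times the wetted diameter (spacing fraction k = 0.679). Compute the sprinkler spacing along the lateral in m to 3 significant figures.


Approach: apply the sprinkler spacing rule (spacing as a fraction of wetted diameter), S = k*(2*R).
S = 0.679 * (2 * 19.2) = 26.1 m
Therefore the sprinkler spacing along the lateral = 26.1 m.


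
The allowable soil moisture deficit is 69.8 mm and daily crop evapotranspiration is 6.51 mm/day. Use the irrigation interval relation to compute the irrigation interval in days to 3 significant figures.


Approach: apply the irrigation interval relation, interval = SMD / ETc.
interval = 69.8 / 6.51 = 10.7 days
Therefore the irrigation interval = 10.7 days.


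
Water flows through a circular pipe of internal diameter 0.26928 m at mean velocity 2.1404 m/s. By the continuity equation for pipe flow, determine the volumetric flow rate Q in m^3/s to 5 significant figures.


Approach: apply the continuity equation for pipe flow, Q = A * v with A = pi*(D/2)^2.
A = pi*(0.26928/2)^2 = 0.05695057 m^2
Q = 0.05695057 * 2.1404 = 0.12190 m^3/s
Therefore the volumetric flow rate Q = 0.12190 m^3/s.


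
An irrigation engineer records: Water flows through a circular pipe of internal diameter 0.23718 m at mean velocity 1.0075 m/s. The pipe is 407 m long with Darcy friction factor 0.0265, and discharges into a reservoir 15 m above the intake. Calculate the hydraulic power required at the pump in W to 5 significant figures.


Approach: apply continuity + Darcy-Weisbach + hydraulic power, Q = A*v; hf = f*(L/D)*(v^2/(2g)); H = static + hf; P = rho*g*Q*H.
Step 1 — flow rate (continuity, Q = A*v):
  A = pi*(0.23718/2)^2 = 0.04418207 m^2
  Q = 0.04418207 * 1.0075 = 0.04451343 m^3/s
Step 2 — friction head loss (Darcy-Weisbach):
  hf = 0.0265 * (407/0.23718) * (1.0075^2 / (2*9.81))
  hf = 2.352628 m
Step 3 — total head: H = 15 + 2.352628 = 17.35263 m
Step 4 — hydraulic power (P = rho*g*Q*H):
  P = 1000 * 9.81 * 0.04451343 * 17.35263 = 7577.5 W
Therefore the hydraulic power required at the pump = 7577.5 W.


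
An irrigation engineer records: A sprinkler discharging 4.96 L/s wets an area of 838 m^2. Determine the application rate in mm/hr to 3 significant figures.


Approach: apply the application rate relation, rate = (Q/A)*3600.
rate = (4.96 / 838) * 3600 = 21.3 mm/hr
Therefore the application rate = 21.3 mm/hr.


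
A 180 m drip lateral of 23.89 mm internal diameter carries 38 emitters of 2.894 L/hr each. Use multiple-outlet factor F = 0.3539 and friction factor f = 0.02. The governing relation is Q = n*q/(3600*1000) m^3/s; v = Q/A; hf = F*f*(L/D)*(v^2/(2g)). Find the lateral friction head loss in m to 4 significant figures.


Q = 38*2.894/(3600*1000) = 3.05478e-05 m^3/s
A = pi*(23.89e-3/2)^2 = 4.48252e-04 m^2, so v = Q/A = 0.0681487 m/s
hf = 0.3539*0.02*(180/0.02389)*(0.0681487^2/(2*9.81)) = 0.01262 m
Therefore the lateral friction head loss = 0.01262 m.


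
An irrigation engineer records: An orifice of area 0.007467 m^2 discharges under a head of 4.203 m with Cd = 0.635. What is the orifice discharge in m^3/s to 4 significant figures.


Approach: apply the orifice equation, Q = Cd*A*sqrt(2*g*h).
Q = 0.635 * 0.007467 * sqrt(2*9.81*4.203) = 0.04306 m^3/s
Therefore the orifice discharge = 0.04306 m^3/s.


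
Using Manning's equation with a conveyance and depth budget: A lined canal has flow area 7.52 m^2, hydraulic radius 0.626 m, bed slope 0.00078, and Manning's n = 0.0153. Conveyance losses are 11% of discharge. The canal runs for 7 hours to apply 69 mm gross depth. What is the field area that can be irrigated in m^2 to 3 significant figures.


Approach: apply Manning's equation with a conveyance and depth budget, Q = (1/n)*A*R^(2/3)*S^(1/2); Q_field = Q*(1-loss); Area = Q_field*t/(d/1000).
Step 1 — canal discharge (Manning's equation):
  Q = (1/0.0153) * 7.52 * 0.626^(2/3) * 0.00078^(1/2) = 10.045 m^3/s
Step 2 — delivered flow: Q_field = 10.045*(1 - 11/100) = 8.9402 m^3/s
Step 3 — volume delivered: V = 8.9402 * 7*3600 = 225290 m^3
Step 4 — area served: A = V / (depth/1000) = 225290 / 0.069 = 3270000 m^2
Therefore the field area that can be irrigated = 3270000 m^2.


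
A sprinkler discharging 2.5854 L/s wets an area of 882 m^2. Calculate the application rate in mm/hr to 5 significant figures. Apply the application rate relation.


Approach: apply the application rate relation, rate = (Q/A)*3600.
rate = (2.5854 / 882) * 3600 = 10.553 mm/hr
Therefore the application rate = 10.553 mm/hr.


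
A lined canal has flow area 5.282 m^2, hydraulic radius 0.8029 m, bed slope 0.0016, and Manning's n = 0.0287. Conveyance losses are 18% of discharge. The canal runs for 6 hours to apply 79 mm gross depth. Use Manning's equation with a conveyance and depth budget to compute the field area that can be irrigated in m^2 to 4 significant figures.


Approach: apply Manning's equation with a conveyance and depth budget, Q = (1/n)*A*R^(2/3)*S^(1/2); Q_field = Q*(1-loss); Area = Q_field*t/(d/1000).
Step 1 — canal discharge (Manning's equation):
  Q = (1/0.0287) * 5.282 * 0.8029^(2/3) * 0.0016^(1/2) = 6.35942 m^3/s
Step 2 — delivered flow: Q_field = 6.35942*(1 - 18/100) = 5.21472 m^3/s
Step 3 — volume delivered: V = 5.21472 * 6*3600 = 112638 m^3
Step 4 — area served: A = V / (depth/1000) = 112638 / 0.079 = 1426000 m^2
Therefore the field area that can be irrigated = 1426000 m^2.


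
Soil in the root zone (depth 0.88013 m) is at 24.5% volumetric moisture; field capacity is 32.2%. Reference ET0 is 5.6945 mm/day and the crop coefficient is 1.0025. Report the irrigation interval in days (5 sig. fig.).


Approach: apply soil-water budget scheduling, SMD = (FC-theta)/100*depth*1000; ETc = ET0*Kc; interval = SMD/ETc.
Step 1 — soil moisture deficit:
  SMD = (32.2 - 24.5)/100 * 0.88013 * 1000 = 67.77001 mm
Step 2 — daily crop ET (ETc = ET0*Kc):
  ETc = 5.6945 * 1.0025 = 5.708736 mm/day
Step 3 — irrigation interval (SMD/ETc):
  interval = 67.77001 / 5.708736 = 11.871 days
Therefore the irrigation interval = 11.871 days.


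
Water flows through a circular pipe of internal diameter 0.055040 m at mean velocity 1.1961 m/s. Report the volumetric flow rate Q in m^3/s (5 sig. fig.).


Approach: apply the continuity equation for pipe flow, Q = A * v with A = pi*(D/2)^2.
A = pi*(0.055040/2)^2 = 0.002379286 m^2
Q = 0.002379286 * 1.1961 = 0.0028459 m^3/s
Therefore the volumetric flow rate Q = 0.0028459 m^3/s.


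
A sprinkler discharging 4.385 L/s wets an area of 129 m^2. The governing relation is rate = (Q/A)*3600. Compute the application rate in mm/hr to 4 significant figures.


rate = (4.385 / 129) * 3600 = 122.4 mm/hr
Therefore the application rate = 122.4 mm/hr.


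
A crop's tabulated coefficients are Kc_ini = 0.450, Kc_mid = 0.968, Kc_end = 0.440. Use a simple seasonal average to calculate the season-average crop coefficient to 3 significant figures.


Approach: apply a simple seasonal average, Kc_avg = (Kc_ini + Kc_mid + Kc_end)/3.
Kc_avg = (0.450 + 0.968 + 0.440)/3 = 0.619
Therefore the season-average crop coefficient = 0.619.


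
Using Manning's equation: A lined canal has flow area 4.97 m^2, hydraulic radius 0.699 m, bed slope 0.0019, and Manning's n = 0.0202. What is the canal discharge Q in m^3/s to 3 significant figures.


Approach: apply Manning's equation, Q = (1/n)*A*R^(2/3)*S^(1/2).
Q = (1/0.0202) * 4.97 * 0.699^(2/3) * 0.0019^(1/2) = 8.45 m^3/s
Therefore the canal discharge Q = 8.45 m^3/s.


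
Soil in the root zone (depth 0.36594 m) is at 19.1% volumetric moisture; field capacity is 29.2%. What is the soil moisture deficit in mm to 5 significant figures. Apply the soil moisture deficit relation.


Approach: apply the soil moisture deficit relation, SMD = (FC - theta)/100 * depth * 1000.
SMD = (29.2 - 19.1)/100 * 0.36594 * 1000 = 36.960 mm
Therefore the soil moisture deficit = 36.960 mm.


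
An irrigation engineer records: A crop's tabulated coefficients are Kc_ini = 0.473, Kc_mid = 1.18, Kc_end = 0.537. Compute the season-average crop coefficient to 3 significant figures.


Approach: apply a simple seasonal average, Kc_avg = (Kc_ini + Kc_mid + Kc_end)/3.
Kc_avg = (0.473 + 1.18 + 0.537)/3 = 0.730
Therefore the season-average crop coefficient = 0.730.


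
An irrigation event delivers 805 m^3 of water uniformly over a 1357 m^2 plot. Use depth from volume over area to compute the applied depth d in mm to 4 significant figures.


Approach: apply depth from volume over area, d = (V/A)*1000.
d = (805 / 1357) * 1000 = 593.2 mm
Therefore the applied depth d = 593.2 mm.


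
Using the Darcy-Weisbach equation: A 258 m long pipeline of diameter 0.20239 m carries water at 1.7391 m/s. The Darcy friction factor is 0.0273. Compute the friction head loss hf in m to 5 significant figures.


Approach: apply the Darcy-Weisbach equation, hf = f*(L/D)*(v^2/(2g)).
hf = 0.0273 * (258/0.20239) * (1.7391^2 / (2*9.81))
hf = 5.3647 m
Therefore the friction head loss hf = 5.3647 m.


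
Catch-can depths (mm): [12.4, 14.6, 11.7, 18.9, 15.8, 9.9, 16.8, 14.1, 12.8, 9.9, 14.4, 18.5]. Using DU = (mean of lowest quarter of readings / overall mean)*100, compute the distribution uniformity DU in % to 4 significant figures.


sorted lowest 3 of 12: [9.9, 9.9, 11.7] -> mean = 10.5000 mm
overall mean = 14.1500 mm
DU = (10.5000/14.1500)*100 = 74.20 %
Therefore the distribution uniformity DU = 74.20 %.


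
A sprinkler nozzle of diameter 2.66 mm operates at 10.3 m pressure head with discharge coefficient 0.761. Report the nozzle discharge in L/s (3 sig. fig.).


Approach: apply the orifice equation, Q = Cd*A*sqrt(2*g*h), A = pi*(d/2)^2.
A = pi*(2.66e-3/2)^2 = 5.5572e-06 m^2
Q = 0.761 * 5.5572e-06 * sqrt(2*9.81*10.3) * 1000 = 0.0601 L/s
Therefore the nozzle discharge = 0.0601 L/s.


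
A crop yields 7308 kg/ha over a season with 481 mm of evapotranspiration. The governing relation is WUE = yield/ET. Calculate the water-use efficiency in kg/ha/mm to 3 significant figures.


WUE = 7308 / 481 = 15.2 kg/ha/mm
Therefore the water-use efficiency = 15.2 kg/ha/mm.


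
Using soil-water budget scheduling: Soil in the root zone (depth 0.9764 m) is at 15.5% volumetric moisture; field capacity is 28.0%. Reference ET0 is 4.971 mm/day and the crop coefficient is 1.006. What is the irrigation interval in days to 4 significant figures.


Approach: apply soil-water budget scheduling, SMD = (FC-theta)/100*depth*1000; ETc = ET0*Kc; interval = SMD/ETc.
Step 1 — soil moisture deficit:
  SMD = (28.0 - 15.5)/100 * 0.9764 * 1000 = 122.050 mm
Step 2 — daily crop ET (ETc = ET0*Kc):
  ETc = 4.971 * 1.006 = 5.00083 mm/day
Step 3 — irrigation interval (SMD/ETc):
  interval = 122.050 / 5.00083 = 24.41 days
Therefore the irrigation interval = 24.41 days.


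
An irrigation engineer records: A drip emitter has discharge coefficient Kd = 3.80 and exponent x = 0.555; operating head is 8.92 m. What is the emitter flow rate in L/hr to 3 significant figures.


Approach: apply the emitter characteristic equation, q = Kd * h^x.
q = 3.80 * 8.92^0.555 = 12.8 L/hr
Therefore the emitter flow rate = 12.8 L/hr.


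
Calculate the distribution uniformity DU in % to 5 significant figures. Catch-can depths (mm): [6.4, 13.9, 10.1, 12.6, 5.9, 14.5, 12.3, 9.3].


Approach: apply the low-quarter distribution uniformity, DU = (mean of lowest quarter of readings / overall mean)*100.
sorted lowest 2 of 8: [5.9, 6.4] -> mean = 6.150000 mm
overall mean = 10.62500 mm
DU = (6.150000/10.62500)*100 = 57.882 %
Therefore the distribution uniformity DU = 57.882 %.


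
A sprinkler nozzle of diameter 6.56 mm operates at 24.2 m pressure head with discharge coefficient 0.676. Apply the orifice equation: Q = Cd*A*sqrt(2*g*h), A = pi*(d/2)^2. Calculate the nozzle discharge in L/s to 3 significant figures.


A = pi*(6.56e-3/2)^2 = 3.3799e-05 m^2
Q = 0.676 * 3.3799e-05 * sqrt(2*9.81*24.2) * 1000 = 0.498 L/s
Therefore the nozzle discharge = 0.498 L/s.


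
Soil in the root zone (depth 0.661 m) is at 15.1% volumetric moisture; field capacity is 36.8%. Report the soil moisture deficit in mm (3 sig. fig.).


Approach: apply the soil moisture deficit relation, SMD = (FC - theta)/100 * depth * 1000.
SMD = (36.8 - 15.1)/100 * 0.661 * 1000 = 143 mm
Therefore the soil moisture deficit = 143 mm.


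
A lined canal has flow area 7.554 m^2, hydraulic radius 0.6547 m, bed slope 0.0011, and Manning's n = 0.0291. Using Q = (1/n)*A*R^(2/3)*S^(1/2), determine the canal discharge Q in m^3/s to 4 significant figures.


Q = (1/0.0291) * 7.554 * 0.6547^(2/3) * 0.0011^(1/2) = 6.491 m^3/s
Therefore the canal discharge Q = 6.491 m^3/s.


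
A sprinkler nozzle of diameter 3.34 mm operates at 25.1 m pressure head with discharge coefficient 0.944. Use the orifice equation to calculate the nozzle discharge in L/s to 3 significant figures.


Approach: apply the orifice equation, Q = Cd*A*sqrt(2*g*h), A = pi*(d/2)^2.
A = pi*(3.34e-3/2)^2 = 8.7616e-06 m^2
Q = 0.944 * 8.7616e-06 * sqrt(2*9.81*25.1) * 1000 = 0.184 L/s
Therefore the nozzle discharge = 0.184 L/s.


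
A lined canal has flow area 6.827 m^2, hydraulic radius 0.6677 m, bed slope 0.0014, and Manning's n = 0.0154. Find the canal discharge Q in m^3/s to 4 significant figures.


Approach: apply Manning's equation, Q = (1/n)*A*R^(2/3)*S^(1/2).
Q = (1/0.0154) * 6.827 * 0.6677^(2/3) * 0.0014^(1/2) = 12.67 m^3/s
Therefore the canal discharge Q = 12.67 m^3/s.


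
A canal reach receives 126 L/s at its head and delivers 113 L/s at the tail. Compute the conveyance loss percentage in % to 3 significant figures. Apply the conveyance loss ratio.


Approach: apply the conveyance loss ratio, loss% = ((Q_head - Q_tail)/Q_head)*100.
loss = ((126 - 113)/126)*100 = 10.3 %
Therefore the conveyance loss percentage = 10.3 %.


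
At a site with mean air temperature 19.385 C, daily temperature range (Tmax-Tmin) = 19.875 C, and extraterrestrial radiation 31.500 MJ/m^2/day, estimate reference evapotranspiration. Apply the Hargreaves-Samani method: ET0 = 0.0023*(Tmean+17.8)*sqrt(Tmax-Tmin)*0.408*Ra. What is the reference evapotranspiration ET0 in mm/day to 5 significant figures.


ET0 = 0.0023*(19.385+17.8)*sqrt(19.875)*0.408*31.500 = 4.9003 mm/day
Therefore the reference evapotranspiration ET0 = 4.9003 mm/day.


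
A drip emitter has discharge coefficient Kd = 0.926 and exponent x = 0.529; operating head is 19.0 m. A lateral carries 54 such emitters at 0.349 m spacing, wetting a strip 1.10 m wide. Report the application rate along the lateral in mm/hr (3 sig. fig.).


Approach: apply the emitter equation with a lateral mass balance, q = Kd*h^x; Q = n*q; rate = Q/(n*spacing*width).
Step 1 — single emitter flow (q = Kd*h^x):
  q = 0.926 * 19.0^0.529 = 4.3961 L/hr
Step 2 — total lateral flow: Q = 54 * 4.3961 = 237.39 L/hr
Step 3 — wetted area: A = 54 * 0.349 * 1.10 = 20.731 m^2
Step 4 — application rate: Q/A = 237.39/20.731 = 11.5 mm/hr
Therefore the application rate along the lateral = 11.5 mm/hr.


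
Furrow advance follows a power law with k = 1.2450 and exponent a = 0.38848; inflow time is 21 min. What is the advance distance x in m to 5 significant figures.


Approach: apply the power-law advance function, x = k*t^a.
x = 1.2450 * 21^0.38848 = 4.0628 m
Therefore the advance distance x = 4.0628 m.


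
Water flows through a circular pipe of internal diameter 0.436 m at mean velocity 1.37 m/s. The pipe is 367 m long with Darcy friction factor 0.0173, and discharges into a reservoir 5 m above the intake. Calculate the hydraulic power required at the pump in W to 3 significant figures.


Approach: apply continuity + Darcy-Weisbach + hydraulic power, Q = A*v; hf = f*(L/D)*(v^2/(2g)); H = static + hf; P = rho*g*Q*H.
Step 1 — flow rate (continuity, Q = A*v):
  A = pi*(0.436/2)^2 = 0.14930 m^2
  Q = 0.14930 * 1.37 = 0.20454 m^3/s
Step 2 — friction head loss (Darcy-Weisbach):
  hf = 0.0173 * (367/0.436) * (1.37^2 / (2*9.81))
  hf = 1.3931 m
Step 3 — total head: H = 5 + 1.3931 = 6.3931 m
Step 4 — hydraulic power (P = rho*g*Q*H):
  P = 1000 * 9.81 * 0.20454 * 6.3931 = 12800 W
Therefore the hydraulic power required at the pump = 12800 W.


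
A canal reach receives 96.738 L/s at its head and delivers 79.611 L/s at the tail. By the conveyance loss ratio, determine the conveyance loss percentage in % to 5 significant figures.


Approach: apply the conveyance loss ratio, loss% = ((Q_head - Q_tail)/Q_head)*100.
loss = ((96.738 - 79.611)/96.738)*100 = 17.705 %
Therefore the conveyance loss percentage = 17.705 %.


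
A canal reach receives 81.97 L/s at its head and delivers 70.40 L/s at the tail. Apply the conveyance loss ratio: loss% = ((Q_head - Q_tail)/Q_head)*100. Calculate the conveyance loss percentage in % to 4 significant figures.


loss = ((81.97 - 70.40)/81.97)*100 = 14.11 %
Therefore the conveyance loss percentage = 14.11 %.


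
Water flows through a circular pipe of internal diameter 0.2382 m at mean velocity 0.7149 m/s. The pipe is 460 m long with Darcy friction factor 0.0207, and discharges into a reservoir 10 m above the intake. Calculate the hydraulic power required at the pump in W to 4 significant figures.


Approach: apply continuity + Darcy-Weisbach + hydraulic power, Q = A*v; hf = f*(L/D)*(v^2/(2g)); H = static + hf; P = rho*g*Q*H.
Step 1 — flow rate (continuity, Q = A*v):
  A = pi*(0.2382/2)^2 = 0.0445629 m^2
  Q = 0.0445629 * 0.7149 = 0.0318580 m^3/s
Step 2 — friction head loss (Darcy-Weisbach):
  hf = 0.0207 * (460/0.2382) * (0.7149^2 / (2*9.81))
  hf = 1.04131 m
Step 3 — total head: H = 10 + 1.04131 = 11.0413 m
Step 4 — hydraulic power (P = rho*g*Q*H):
  P = 1000 * 9.81 * 0.0318580 * 11.0413 = 3451 W
Therefore the hydraulic power required at the pump = 3451 W.


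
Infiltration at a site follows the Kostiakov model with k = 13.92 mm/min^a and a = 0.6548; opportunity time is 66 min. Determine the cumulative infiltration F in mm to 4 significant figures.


Approach: apply the Kostiakov infiltration equation, F = k*t^a.
F = 13.92 * 66^0.6548 = 216.3 mm
Therefore the cumulative infiltration F = 216.3 mm.


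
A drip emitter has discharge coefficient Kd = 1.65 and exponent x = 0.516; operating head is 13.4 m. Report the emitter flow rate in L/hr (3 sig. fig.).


Approach: apply the emitter characteristic equation, q = Kd * h^x.
q = 1.65 * 13.4^0.516 = 6.30 L/hr
Therefore the emitter flow rate = 6.30 L/hr.


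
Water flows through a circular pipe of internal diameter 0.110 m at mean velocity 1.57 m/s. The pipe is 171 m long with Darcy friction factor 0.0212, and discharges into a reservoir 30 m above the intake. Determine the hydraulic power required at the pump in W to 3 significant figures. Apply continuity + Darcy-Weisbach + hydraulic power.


Approach: apply continuity + Darcy-Weisbach + hydraulic power, Q = A*v; hf = f*(L/D)*(v^2/(2g)); H = static + hf; P = rho*g*Q*H.
Step 1 — flow rate (continuity, Q = A*v):
  A = pi*(0.110/2)^2 = 0.0095033 m^2
  Q = 0.0095033 * 1.57 = 0.014920 m^3/s
Step 2 — friction head loss (Darcy-Weisbach):
  hf = 0.0212 * (171/0.110) * (1.57^2 / (2*9.81))
  hf = 4.1404 m
Step 3 — total head: H = 30 + 4.1404 = 34.140 m
Step 4 — hydraulic power (P = rho*g*Q*H):
  P = 1000 * 9.81 * 0.014920 * 34.140 = 5000 W
Therefore the hydraulic power required at the pump = 5000 W.


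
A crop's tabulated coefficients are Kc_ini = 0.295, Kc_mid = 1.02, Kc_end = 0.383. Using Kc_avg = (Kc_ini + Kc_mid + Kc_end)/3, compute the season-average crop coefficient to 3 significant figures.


Kc_avg = (0.295 + 1.02 + 0.383)/3 = 0.566
Therefore the season-average crop coefficient = 0.566.


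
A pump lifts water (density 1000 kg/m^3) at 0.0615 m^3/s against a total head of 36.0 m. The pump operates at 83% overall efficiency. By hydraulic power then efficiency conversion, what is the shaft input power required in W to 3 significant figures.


Approach: apply hydraulic power then efficiency conversion, P = rho*g*Q*H; P_in = P/eta.
Step 1 — hydraulic power (P = rho*g*Q*H):
  P = 1000 * 9.81 * 0.0615 * 36.0 = 21719 W
Step 2 — input power: P_in = P/eta = 21719 / 0.83 = 26200 W
Therefore the shaft input power required = 26200 W.


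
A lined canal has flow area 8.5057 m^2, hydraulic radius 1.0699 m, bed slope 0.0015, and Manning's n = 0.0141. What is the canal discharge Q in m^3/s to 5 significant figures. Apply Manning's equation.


Approach: apply Manning's equation, Q = (1/n)*A*R^(2/3)*S^(1/2).
Q = (1/0.0141) * 8.5057 * 1.0699^(2/3) * 0.0015^(1/2) = 24.440 m^3/s
Therefore the canal discharge Q = 24.440 m^3/s.


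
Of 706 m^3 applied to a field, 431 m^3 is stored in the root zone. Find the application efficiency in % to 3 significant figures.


Approach: apply the application efficiency ratio, Ea = (stored/applied)*100.
Ea = (431/706)*100 = 61.0 %
Therefore the application efficiency = 61.0 %.


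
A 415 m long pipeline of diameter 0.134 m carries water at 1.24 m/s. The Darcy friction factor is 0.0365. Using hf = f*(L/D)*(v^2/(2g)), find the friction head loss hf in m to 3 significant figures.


hf = 0.0365 * (415/0.134) * (1.24^2 / (2*9.81))
hf = 8.86 m
Therefore the friction head loss hf = 8.86 m.


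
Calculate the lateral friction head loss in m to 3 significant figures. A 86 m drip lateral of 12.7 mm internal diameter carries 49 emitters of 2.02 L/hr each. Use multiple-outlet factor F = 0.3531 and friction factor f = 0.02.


Approach: apply Darcy-Weisbach with the multiple-outlet F-factor, Q = n*q/(3600*1000) m^3/s; v = Q/A; hf = F*f*(L/D)*(v^2/(2g)).
Q = 49*2.02/(3600*1000) = 2.7494e-05 m^3/s
A = pi*(12.7e-3/2)^2 = 1.2668e-04 m^2, so v = Q/A = 0.21704 m/s
hf = 0.3531*0.02*(86/0.0127)*(0.21704^2/(2*9.81)) = 0.115 m
Therefore the lateral friction head loss = 0.115 m.


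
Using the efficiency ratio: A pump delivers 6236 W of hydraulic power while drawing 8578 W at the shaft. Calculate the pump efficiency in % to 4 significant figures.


Approach: apply the efficiency ratio, eta = (P_out/P_in)*100.
eta = (6236 / 8578) * 100 = 72.70 %
Therefore the pump efficiency = 72.70 %.


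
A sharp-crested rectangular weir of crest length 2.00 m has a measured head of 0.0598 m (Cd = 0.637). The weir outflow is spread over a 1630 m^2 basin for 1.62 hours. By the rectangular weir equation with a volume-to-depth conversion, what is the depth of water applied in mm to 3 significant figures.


Approach: apply the rectangular weir equation with a volume-to-depth conversion, Q = (2/3)*Cd*L*sqrt(2g)*H^1.5; d = Q*t/A * 1000.
Step 1 — weir discharge:
  Q = (2/3)*0.637*2.00*sqrt(2*9.81)*0.0598^1.5 = 0.055015 m^3/s
Step 2 — volume: V = 0.055015 * 1.62*3600 = 320.85 m^3
Step 3 — depth: d = V/A * 1000 = 320.85/1630 * 1000 = 197 mm
Therefore the depth of water applied = 197 mm.


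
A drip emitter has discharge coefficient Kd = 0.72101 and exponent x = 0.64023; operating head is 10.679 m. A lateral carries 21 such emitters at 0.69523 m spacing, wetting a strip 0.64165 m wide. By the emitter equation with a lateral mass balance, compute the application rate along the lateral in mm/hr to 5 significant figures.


Approach: apply the emitter equation with a lateral mass balance, q = Kd*h^x; Q = n*q; rate = Q/(n*spacing*width).
Step 1 — single emitter flow (q = Kd*h^x):
  q = 0.72101 * 10.679^0.64023 = 3.284259 L/hr
Step 2 — total lateral flow: Q = 21 * 3.284259 = 68.96944 L/hr
Step 3 — wetted area: A = 21 * 0.69523 * 0.64165 = 9.367981 m^2
Step 4 — application rate: Q/A = 68.96944/9.367981 = 7.3623 mm/hr
Therefore the application rate along the lateral = 7.3623 mm/hr.


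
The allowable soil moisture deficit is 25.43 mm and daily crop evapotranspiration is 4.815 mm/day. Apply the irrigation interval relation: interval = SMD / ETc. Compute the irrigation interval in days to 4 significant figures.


interval = 25.43 / 4.815 = 5.281 days
Therefore the irrigation interval = 5.281 days.


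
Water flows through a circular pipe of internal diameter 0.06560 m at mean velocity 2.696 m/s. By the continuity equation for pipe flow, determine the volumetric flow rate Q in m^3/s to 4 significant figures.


Approach: apply the continuity equation for pipe flow, Q = A * v with A = pi*(D/2)^2.
A = pi*(0.06560/2)^2 = 0.00337985 m^2
Q = 0.00337985 * 2.696 = 0.009112 m^3/s
Therefore the volumetric flow rate Q = 0.009112 m^3/s.


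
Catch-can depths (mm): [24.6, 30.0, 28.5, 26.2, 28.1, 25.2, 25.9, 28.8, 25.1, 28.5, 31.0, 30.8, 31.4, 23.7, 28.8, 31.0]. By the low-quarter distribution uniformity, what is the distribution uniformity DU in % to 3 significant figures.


Approach: apply the low-quarter distribution uniformity, DU = (mean of lowest quarter of readings / overall mean)*100.
sorted lowest 4 of 16: [23.7, 24.6, 25.1, 25.2] -> mean = 24.650 mm
overall mean = 27.975 mm
DU = (24.650/27.975)*100 = 88.1 %
Therefore the distribution uniformity DU = 88.1 %.


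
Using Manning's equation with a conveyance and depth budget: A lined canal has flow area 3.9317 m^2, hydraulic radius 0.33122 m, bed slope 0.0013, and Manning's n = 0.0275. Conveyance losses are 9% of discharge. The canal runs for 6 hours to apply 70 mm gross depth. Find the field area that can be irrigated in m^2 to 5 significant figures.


Approach: apply Manning's equation with a conveyance and depth budget, Q = (1/n)*A*R^(2/3)*S^(1/2); Q_field = Q*(1-loss); Area = Q_field*t/(d/1000).
Step 1 — canal discharge (Manning's equation):
  Q = (1/0.0275) * 3.9317 * 0.33122^(2/3) * 0.0013^(1/2) = 2.467727 m^3/s
Step 2 — delivered flow: Q_field = 2.467727*(1 - 9/100) = 2.245631 m^3/s
Step 3 — volume delivered: V = 2.245631 * 6*3600 = 48505.64 m^3
Step 4 — area served: A = V / (depth/1000) = 48505.64 / 0.07 = 692940 m^2
Therefore the field area that can be irrigated = 692940 m^2.


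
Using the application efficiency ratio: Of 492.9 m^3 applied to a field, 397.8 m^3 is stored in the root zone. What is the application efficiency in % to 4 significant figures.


Approach: apply the application efficiency ratio, Ea = (stored/applied)*100.
Ea = (397.8/492.9)*100 = 80.71 %
Therefore the application efficiency = 80.71 %.


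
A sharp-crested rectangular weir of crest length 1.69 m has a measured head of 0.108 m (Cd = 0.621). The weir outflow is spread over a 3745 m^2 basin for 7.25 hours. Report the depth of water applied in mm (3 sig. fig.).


Approach: apply the rectangular weir equation with a volume-to-depth conversion, Q = (2/3)*Cd*L*sqrt(2g)*H^1.5; d = Q*t/A * 1000.
Step 1 — weir discharge:
  Q = (2/3)*0.621*1.69*sqrt(2*9.81)*0.108^1.5 = 0.10999 m^3/s
Step 2 — volume: V = 0.10999 * 7.25*3600 = 2870.9 m^3
Step 3 — depth: d = V/A * 1000 = 2870.9/3745 * 1000 = 767 mm
Therefore the depth of water applied = 767 mm.


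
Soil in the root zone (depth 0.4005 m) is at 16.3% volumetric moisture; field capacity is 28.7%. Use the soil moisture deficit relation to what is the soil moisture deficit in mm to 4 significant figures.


Approach: apply the soil moisture deficit relation, SMD = (FC - theta)/100 * depth * 1000.
SMD = (28.7 - 16.3)/100 * 0.4005 * 1000 = 49.66 mm
Therefore the soil moisture deficit = 49.66 mm.


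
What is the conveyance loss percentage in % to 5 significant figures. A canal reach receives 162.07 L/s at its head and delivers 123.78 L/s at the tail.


Approach: apply the conveyance loss ratio, loss% = ((Q_head - Q_tail)/Q_head)*100.
loss = ((162.07 - 123.78)/162.07)*100 = 23.626 %
Therefore the conveyance loss percentage = 23.626 %.


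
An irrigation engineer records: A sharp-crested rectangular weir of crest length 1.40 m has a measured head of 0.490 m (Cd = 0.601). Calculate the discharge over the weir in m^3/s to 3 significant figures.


Approach: apply the rectangular weir equation, Q = (2/3)*Cd*L*sqrt(2g)*H^1.5.
Q = (2/3)*0.601*1.40*sqrt(2*9.81)*0.490^1.5 = 0.852 m^3/s
Therefore the discharge over the weir = 0.852 m^3/s.


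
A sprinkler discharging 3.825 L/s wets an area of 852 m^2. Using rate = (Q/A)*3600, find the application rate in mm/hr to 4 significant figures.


rate = (3.825 / 852) * 3600 = 16.16 mm/hr
Therefore the application rate = 16.16 mm/hr.


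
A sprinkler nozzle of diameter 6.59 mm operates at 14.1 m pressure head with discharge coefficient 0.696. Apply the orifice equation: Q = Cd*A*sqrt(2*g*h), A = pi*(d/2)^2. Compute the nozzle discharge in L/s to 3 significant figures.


A = pi*(6.59e-3/2)^2 = 3.4108e-05 m^2
Q = 0.696 * 3.4108e-05 * sqrt(2*9.81*14.1) * 1000 = 0.395 L/s
Therefore the nozzle discharge = 0.395 L/s.


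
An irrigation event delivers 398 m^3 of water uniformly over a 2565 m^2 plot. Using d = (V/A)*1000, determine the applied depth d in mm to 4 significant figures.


d = (398 / 2565) * 1000 = 155.2 mm
Therefore the applied depth d = 155.2 mm.


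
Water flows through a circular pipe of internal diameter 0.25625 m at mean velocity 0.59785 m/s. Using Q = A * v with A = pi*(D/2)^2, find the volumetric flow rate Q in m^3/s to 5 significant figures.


A = pi*(0.25625/2)^2 = 0.05157243 m^2
Q = 0.05157243 * 0.59785 = 0.030833 m^3/s
Therefore the volumetric flow rate Q = 0.030833 m^3/s.


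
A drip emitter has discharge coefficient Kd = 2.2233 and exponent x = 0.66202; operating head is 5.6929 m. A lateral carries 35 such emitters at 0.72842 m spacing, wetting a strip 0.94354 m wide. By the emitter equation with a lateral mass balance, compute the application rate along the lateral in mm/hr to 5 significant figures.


Approach: apply the emitter equation with a lateral mass balance, q = Kd*h^x; Q = n*q; rate = Q/(n*spacing*width).
Step 1 — single emitter flow (q = Kd*h^x):
  q = 2.2233 * 5.6929^0.66202 = 7.031435 L/hr
Step 2 — total lateral flow: Q = 35 * 7.031435 = 246.1002 L/hr
Step 3 — wetted area: A = 35 * 0.72842 * 0.94354 = 24.05527 m^2
Step 4 — application rate: Q/A = 246.1002/24.05527 = 10.231 mm/hr
Therefore the application rate along the lateral = 10.231 mm/hr.


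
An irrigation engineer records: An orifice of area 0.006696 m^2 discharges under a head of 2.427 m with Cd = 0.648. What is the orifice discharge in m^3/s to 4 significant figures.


Approach: apply the orifice equation, Q = Cd*A*sqrt(2*g*h).
Q = 0.648 * 0.006696 * sqrt(2*9.81*2.427) = 0.02994 m^3/s
Therefore the orifice discharge = 0.02994 m^3/s.


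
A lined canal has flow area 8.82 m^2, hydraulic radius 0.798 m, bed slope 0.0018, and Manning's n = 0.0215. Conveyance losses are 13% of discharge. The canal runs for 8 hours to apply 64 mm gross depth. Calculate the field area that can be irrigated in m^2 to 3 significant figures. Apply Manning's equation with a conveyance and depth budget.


Approach: apply Manning's equation with a conveyance and depth budget, Q = (1/n)*A*R^(2/3)*S^(1/2); Q_field = Q*(1-loss); Area = Q_field*t/(d/1000).
Step 1 — canal discharge (Manning's equation):
  Q = (1/0.0215) * 8.82 * 0.798^(2/3) * 0.0018^(1/2) = 14.974 m^3/s
Step 2 — delivered flow: Q_field = 14.974*(1 - 13/100) = 13.027 m^3/s
Step 3 — volume delivered: V = 13.027 * 8*3600 = 375190 m^3
Step 4 — area served: A = V / (depth/1000) = 375190 / 0.064 = 5860000 m^2
Therefore the field area that can be irrigated = 5860000 m^2.


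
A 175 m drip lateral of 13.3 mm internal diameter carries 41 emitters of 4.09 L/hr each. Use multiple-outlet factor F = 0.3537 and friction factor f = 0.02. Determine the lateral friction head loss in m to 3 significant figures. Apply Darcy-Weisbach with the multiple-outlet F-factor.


Approach: apply Darcy-Weisbach with the multiple-outlet F-factor, Q = n*q/(3600*1000) m^3/s; v = Q/A; hf = F*f*(L/D)*(v^2/(2g)).
Q = 41*4.09/(3600*1000) = 4.6581e-05 m^3/s
A = pi*(13.3e-3/2)^2 = 1.3893e-04 m^2, so v = Q/A = 0.33528 m/s
hf = 0.3537*0.02*(175/0.0133)*(0.33528^2/(2*9.81)) = 0.533 m
Therefore the lateral friction head loss = 0.533 m.


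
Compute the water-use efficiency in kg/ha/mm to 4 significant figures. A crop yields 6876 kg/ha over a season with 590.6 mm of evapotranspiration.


Approach: apply the water-use efficiency ratio, WUE = yield/ET.
WUE = 6876 / 590.6 = 11.64 kg/ha/mm
Therefore the water-use efficiency = 11.64 kg/ha/mm.
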